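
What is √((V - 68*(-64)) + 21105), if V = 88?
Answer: √25545 ≈ 159.83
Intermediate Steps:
√((V - 68*(-64)) + 21105) = √((88 - 68*(-64)) + 21105) = √((88 + 4352) + 21105) = √(4440 + 21105) = √25545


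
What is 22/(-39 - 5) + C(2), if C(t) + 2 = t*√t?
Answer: -5/2 + 2*√2 ≈ 0.32843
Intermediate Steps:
C(t) = -2 + t^(3/2) (C(t) = -2 + t*√t = -2 + t^(3/2))
22/(-39 - 5) + C(2) = 22/(-39 - 5) + (-2 + 2^(3/2)) = 22/(-44) + (-2 + 2*√2) = -1/44*22 + (-2 + 2*√2) = -½ + (-2 + 2*√2) = -5/2 + 2*√2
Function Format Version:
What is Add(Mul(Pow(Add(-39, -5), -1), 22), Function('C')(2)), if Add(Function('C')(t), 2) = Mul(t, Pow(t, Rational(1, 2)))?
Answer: Add(Rational(-5, 2), Mul(2, Pow(2, Rational(1, 2)))) ≈ 0.32843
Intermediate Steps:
Function('C')(t) = Add(-2, Pow(t, Rational(3, 2))) (Function('C')(t) = Add(-2, Mul(t, Pow(t, Rational(1, 2)))) = Add(-2, Pow(t, Rational(3, 2))))
Add(Mul(Pow(Add(-39, -5), -1), 22), Function('C')(2)) = Add(Mul(Pow(Add(-39, -5), -1), 22), Add(-2, Pow(2, Rational(3, 2)))) = Add(Mul(Pow(-44, -1), 22), Add(-2, Mul(2, Pow(2, Rational(1, 2))))) = Add(Mul(Rational(-1, 44), 22), Add(-2, Mul(2, Pow(2, Rational(1, 2))))) = Add(Rational(-1, 2), Add(-2, Mul(2, Pow(2, Rational(1, 2))))) = Add(Rational(-5, 2), Mul(2, Pow(2, Rational(1, 2))))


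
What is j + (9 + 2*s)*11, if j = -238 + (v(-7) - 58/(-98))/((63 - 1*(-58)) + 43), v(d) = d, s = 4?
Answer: -205075/4018 ≈ -51.039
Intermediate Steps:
j = -956441/4018 (j = -238 + (-7 - 58/(-98))/((63 - 1*(-58)) + 43) = -238 + (-7 - 58*(-1/98))/((63 + 58) + 43) = -238 + (-7 + 29/49)/(121 + 43) = -238 - 314/49/164 = -238 - 314/49*1/164 = -238 - 157/4018 = -956441/4018 ≈ -238.04)
j + (9 + 2*s)*11 = -956441/4018 + (9 + 2*4)*11 = -956441/4018 + (9 + 8)*11 = -956441/4018 + 17*11 = -956441/4018 + 187 = -205075/4018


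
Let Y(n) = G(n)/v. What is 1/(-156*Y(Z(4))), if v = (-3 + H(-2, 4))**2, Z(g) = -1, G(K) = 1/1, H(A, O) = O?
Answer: -1/156 ≈ -0.0064103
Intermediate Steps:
G(K) = 1
v = 1 (v = (-3 + 4)**2 = 1**2 = 1)
Y(n) = 1 (Y(n) = 1/1 = 1*1 = 1)
1/(-156*Y(Z(4))) = 1/(-156*1) = 1/(-156) = -1/156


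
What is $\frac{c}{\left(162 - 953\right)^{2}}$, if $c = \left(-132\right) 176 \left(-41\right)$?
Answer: $\frac{952512}{625681} \approx 1.5224$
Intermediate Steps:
$c = 952512$ ($c = \left(-23232\right) \left(-41\right) = 952512$)
$\frac{c}{\left(162 - 953\right)^{2}} = \frac{952512}{\left(162 - 953\right)^{2}} = \frac{952512}{\left(-791\right)^{2}} = \frac{952512}{625681}$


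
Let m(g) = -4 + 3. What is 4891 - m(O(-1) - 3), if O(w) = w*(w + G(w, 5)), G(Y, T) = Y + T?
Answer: 4892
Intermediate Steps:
G(Y, T) = T + Y
O(w) = w*(5 + 2*w) (O(w) = w*(w + (5 + w)) = w*(5 + 2*w))
m(g) = -1
4891 - m(O(-1) - 3) = 4891 - 1*(-1) = 4891 + 1 = 4892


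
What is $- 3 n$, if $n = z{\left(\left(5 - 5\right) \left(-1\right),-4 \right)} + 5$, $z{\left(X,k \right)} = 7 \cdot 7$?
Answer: $-162$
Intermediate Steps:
$z{\left(X,k \right)} = 49$
$n = 54$ ($n = 49 + 5 = 54$)
$- 3 n = \left(-3\right) 54 = -162$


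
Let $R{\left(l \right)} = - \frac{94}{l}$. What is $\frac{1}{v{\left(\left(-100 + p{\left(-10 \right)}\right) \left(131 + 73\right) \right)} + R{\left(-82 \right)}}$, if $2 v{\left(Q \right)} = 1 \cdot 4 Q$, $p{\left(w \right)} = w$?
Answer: $- \frac{41}{1840033} \approx -2.2282 \cdot 10^{-5}$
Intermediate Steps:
$v{\left(Q \right)} = 2 Q$ ($v{\left(Q \right)} = \frac{1 \cdot 4 Q}{2} = \frac{4 Q}{2} = 2 Q$)
$\frac{1}{v{\left(\left(-100 + p{\left(-10 \right)}\right) \left(131 + 73\right) \right)} + R{\left(-82 \right)}} = \frac{1}{2 \left(-100 - 10\right) \left(131 + 73\right) - \frac{94}{-82}} = \frac{1}{2 \left(\left(-110\right) 204\right) - - \frac{47}{41}} = \frac{1}{2 \left(-22440\right) + \frac{47}{41}} = \frac{1}{-44880 + \frac{47}{41}} = \frac{1}{- \frac{1840033}{41}} = - \frac{41}{1840033}$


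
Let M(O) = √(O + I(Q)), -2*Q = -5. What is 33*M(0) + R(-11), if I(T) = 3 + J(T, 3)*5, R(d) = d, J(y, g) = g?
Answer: -11 + 99*√2 ≈ 129.01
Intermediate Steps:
Q = 5/2 (Q = -½*(-5) = 5/2 ≈ 2.5000)
I(T) = 18 (I(T) = 3 + 3*5 = 3 + 15 = 18)
M(O) = √(18 + O) (M(O) = √(O + 18) = √(18 + O))
33*M(0) + R(-11) = 33*√(18 + 0) - 11 = 33*√18 - 11 = 33*(3*√2) - 11 = 99*√2 - 11 = -11 + 99*√2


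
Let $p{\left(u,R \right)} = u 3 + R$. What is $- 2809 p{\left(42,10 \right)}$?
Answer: $-382024$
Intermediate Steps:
$p{\left(u,R \right)} = R + 3 u$ ($p{\left(u,R \right)} = 3 u + R = R + 3 u$)
$- 2809 p{\left(42,10 \right)} = - 2809 \left(10 + 3 \cdot 42\right) = - 2809 \left(10 + 126\right) = \left(-2809\right) 136 = -382024$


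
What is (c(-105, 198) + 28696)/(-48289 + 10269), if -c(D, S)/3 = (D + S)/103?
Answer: -2955409/3916060 ≈ -0.75469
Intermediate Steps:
c(D, S) = -3*D/103 - 3*S/103 (c(D, S) = -3*(D + S)/103 = -3*(D/103 + S/103) = -3*D/103 - 3*S/103)
(c(-105, 198) + 28696)/(-48289 + 10269) = ((-3/103*(-105) - 3/103*198) + 28696)/(-48289 + 10269) = ((315/103 - 594/103) + 28696)/(-38020) = (-279/103 + 28696)*(-1/38020) = (2955409/103)*(-1/38020) = -2955409/3916060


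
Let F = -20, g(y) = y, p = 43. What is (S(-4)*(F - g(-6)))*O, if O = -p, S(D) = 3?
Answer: 1806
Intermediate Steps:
O = -43 (O = -1*43 = -43)
(S(-4)*(F - g(-6)))*O = (3*(-20 - 1*(-6)))*(-43) = (3*(-20 + 6))*(-43) = (3*(-14))*(-43) = -42*(-43) = 1806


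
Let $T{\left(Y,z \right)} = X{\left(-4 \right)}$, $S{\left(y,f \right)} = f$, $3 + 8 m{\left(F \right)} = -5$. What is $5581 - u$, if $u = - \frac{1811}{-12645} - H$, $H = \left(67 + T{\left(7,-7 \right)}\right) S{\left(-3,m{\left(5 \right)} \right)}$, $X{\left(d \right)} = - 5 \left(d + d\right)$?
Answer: $\frac{69216919}{12645} \approx 5473.9$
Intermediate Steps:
$m{\left(F \right)} = -1$ ($m{\left(F \right)} = - \frac{3}{8} + \frac{1}{8} \left(-5\right) = - \frac{3}{8} - \frac{5}{8} = -1$)
$X{\left(d \right)} = - 10 d$ ($X{\left(d \right)} = - 5 \cdot 2 d = - 10 d$)
$T{\left(Y,z \right)} = 40$ ($T{\left(Y,z \right)} = \left(-10\right) \left(-4\right) = 40$)
$H = -107$ ($H = \left(67 + 40\right) \left(-1\right) = 107 \left(-1\right) = -107$)
$u = \frac{1354826}{12645}$ ($u = - \frac{1811}{-12645} - -107 = \left(-1811\right) \left(- \frac{1}{12645}\right) + 107 = \frac{1811}{12645} + 107 = \frac{1354826}{12645} \approx 107.14$)
$5581 - u = 5581 - \frac{1354826}{12645} = \frac{69216919}{12645}$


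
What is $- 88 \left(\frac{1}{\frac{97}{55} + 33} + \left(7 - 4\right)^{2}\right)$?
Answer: $- \frac{189893}{239} \approx -794.53$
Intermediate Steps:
$- 88 \left(\frac{1}{\frac{97}{55} + 33} + \left(7 - 4\right)^{2}\right) = - 88 \left(\frac{1}{97 \cdot \frac{1}{55} + 33} + 3^{2}\right) = - 88 \left(\frac{1}{\frac{97}{55} + 33} + 9\right) = - 88 \left(\frac{1}{\frac{1912}{55}} + 9\right) = - 88 \left(\frac{55}{1912} + 9\right) = \left(-88\right) \frac{17263}{1912} = - \frac{189893}{239}$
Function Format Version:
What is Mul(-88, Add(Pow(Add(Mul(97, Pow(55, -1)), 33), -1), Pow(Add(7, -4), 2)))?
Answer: Rational(-189893, 239) ≈ -794.53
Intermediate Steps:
Mul(-88, Add(Pow(Add(Mul(97, Pow(55, -1)), 33), -1), Pow(Add(7, -4), 2))) = Mul(-88, Add(Pow(Add(Mul(97, Rational(1, 55)), 33), -1), Pow(3, 2))) = Mul(-88, Add(Pow(Add(Rational(97, 55), 33), -1), 9)) = Mul(-88, Add(Pow(Rational(1912, 55), -1), 9)) = Mul(-88, Add(Rational(55, 1912), 9)) = Mul(-88, Rational(17263, 1912)) = Rational(-189893, 239)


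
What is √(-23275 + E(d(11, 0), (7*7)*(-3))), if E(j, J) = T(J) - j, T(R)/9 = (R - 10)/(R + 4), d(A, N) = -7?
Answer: I*√475605273/143 ≈ 152.51*I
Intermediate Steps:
T(R) = 9*(-10 + R)/(4 + R) (T(R) = 9*((R - 10)/(R + 4)) = 9*((-10 + R)/(4 + R)) = 9*(-10 + R)/(4 + R))
E(j, J) = -j + 9*(-10 + J)/(4 + J) (E(j, J) = 9*(-10 + J)/(4 + J) - j = -j + 9*(-10 + J)/(4 + J))
√(-23275 + E(d(11, 0), (7*7)*(-3))) = √(-23275 + (-90 + 9*((7*7)*(-3)) - 1*(-7)*(4 + (7*7)*(-3)))/(4 + (7*7)*(-3))) = √(-23275 + (-90 + 9*(49*(-3)) - 1*(-7)*(4 + 49*(-3)))/(4 + 49*(-3))) = √(-23275 + (-90 + 9*(-147) - 1*(-7)*(4 - 147))/(4 - 147)) = √(-23275 + (-90 - 1323 - 1*(-7)*(-143))/(-143)) = √(-23275 - (-90 - 1323 - 1001)/143) = √(-23275 - 1/143*(-2414)) = √(-23275 + 2414/143) = √(-3325911/143) = I*√475605273/143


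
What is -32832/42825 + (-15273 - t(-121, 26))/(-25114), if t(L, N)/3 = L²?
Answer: 285087642/179251175 ≈ 1.5904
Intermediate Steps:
t(L, N) = 3*L²
-32832/42825 + (-15273 - t(-121, 26))/(-25114) = -32832/42825 + (-15273 - 3*(-121)²)/(-25114) = -32832*1/42825 + (-15273 - 3*14641)*(-1/25114) = -10944/14275 + (-15273 - 1*43923)*(-1/25114) = -10944/14275 + (-15273 - 43923)*(-1/25114) = -10944/14275 - 59196*(-1/25114) = -10944/14275 + 29598/12557 = 285087642/179251175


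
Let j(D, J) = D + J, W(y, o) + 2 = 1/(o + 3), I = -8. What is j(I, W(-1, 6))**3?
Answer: -704969/729 ≈ -967.04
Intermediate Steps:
W(y, o) = -2 + 1/(3 + o) (W(y, o) = -2 + 1/(o + 3) = -2 + 1/(3 + o))
j(I, W(-1, 6))**3 = (-8 + (-5 - 2*6)/(3 + 6))**3 = (-8 + (-5 - 12)/9)**3 = (-8 + (1/9)*(-17))**3 = (-8 - 17/9)**3 = (-89/9)**3 = -704969/729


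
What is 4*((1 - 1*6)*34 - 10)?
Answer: -720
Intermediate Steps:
4*((1 - 1*6)*34 - 10) = 4*((1 - 6)*34 - 10) = 4*(-5*34 - 10) = 4*(-170 - 10) = 4*(-180) = -720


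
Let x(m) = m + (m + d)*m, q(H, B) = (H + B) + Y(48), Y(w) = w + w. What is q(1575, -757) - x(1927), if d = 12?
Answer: -3737466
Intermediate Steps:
Y(w) = 2*w
q(H, B) = 96 + B + H (q(H, B) = (H + B) + 2*48 = (B + H) + 96 = 96 + B + H)
x(m) = m + m*(12 + m) (x(m) = m + (m + 12)*m = m + (12 + m)*m = m + m*(12 + m))
q(1575, -757) - x(1927) = (96 - 757 + 1575) - 1927*(13 + 1927) = 914 - 1927*1940 = 914 - 1*3738380 = 914 - 3738380 = -3737466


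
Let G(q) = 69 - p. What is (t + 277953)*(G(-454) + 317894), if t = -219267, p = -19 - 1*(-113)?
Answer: 18654460134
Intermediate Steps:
p = 94 (p = -19 + 113 = 94)
G(q) = -25 (G(q) = 69 - 1*94 = 69 - 94 = -25)
(t + 277953)*(G(-454) + 317894) = (-219267 + 277953)*(-25 + 317894) = 58686*317869 = 18654460134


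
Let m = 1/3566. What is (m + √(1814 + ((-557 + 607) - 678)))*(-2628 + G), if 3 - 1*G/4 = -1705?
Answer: 2102/1783 + 4204*√1186 ≈ 1.4478e+5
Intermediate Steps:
G = 6832 (G = 12 - 4*(-1705) = 12 + 6820 = 6832)
m = 1/3566 ≈ 0.00028043
(m + √(1814 + ((-557 + 607) - 678)))*(-2628 + G) = (1/3566 + √(1814 + ((-557 + 607) - 678)))*(-2628 + 6832) = (1/3566 + √(1814 + (50 - 678)))*4204 = (1/3566 + √(1814 - 628))*4204 = (1/3566 + √1186)*4204 = 2102/1783 + 4204*√1186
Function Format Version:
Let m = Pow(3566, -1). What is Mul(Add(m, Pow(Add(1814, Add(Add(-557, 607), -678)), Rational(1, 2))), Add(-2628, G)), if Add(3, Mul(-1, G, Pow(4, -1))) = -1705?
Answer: Add(Rational(2102, 1783), Mul(4204, Pow(1186, Rational(1, 2)))) ≈ 1.4478e+5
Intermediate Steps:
G = 6832 (G = Add(12, Mul(-4, -1705)) = Add(12, 6820) = 6832)
m = Rational(1, 3566) ≈ 0.00028043
Mul(Add(m, Pow(Add(1814, Add(Add(-557, 607), -678)), Rational(1, 2))), Add(-2628, G)) = Mul(Add(Rational(1, 3566), Pow(Add(1814, Add(Add(-557, 607), -678)), Rational(1, 2))), Add(-2628, 6832)) = Mul(Add(Rational(1, 3566), Pow(Add(1814, Add(50, -678)), Rational(1, 2))), 4204) = Mul(Add(Rational(1, 3566), Pow(Add(1814, -628), Rational(1, 2))), 4204) = Mul(Add(Rational(1, 3566), Pow(1186, Rational(1, 2))), 4204) = Add(Rational(2102, 1783), Mul(4204, Pow(1186, Rational(1, 2))))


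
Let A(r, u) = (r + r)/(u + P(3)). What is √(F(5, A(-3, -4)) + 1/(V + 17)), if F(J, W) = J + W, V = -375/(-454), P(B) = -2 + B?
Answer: 9*√5705565/8093 ≈ 2.6563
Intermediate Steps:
A(r, u) = 2*r/(1 + u) (A(r, u) = (r + r)/(u + (-2 + 3)) = (2*r)/(u + 1) = (2*r)/(1 + u) = 2*r/(1 + u))
V = 375/454 (V = -375*(-1/454) = 375/454 ≈ 0.82599)
√(F(5, A(-3, -4)) + 1/(V + 17)) = √((5 + 2*(-3)/(1 - 4)) + 1/(375/454 + 17)) = √((5 + 2*(-3)/(-3)) + 1/(8093/454)) = √((5 + 2*(-3)*(-⅓)) + 454/8093) = √((5 + 2) + 454/8093) = √(7 + 454/8093) = √(57105/8093) = 9*√5705565/8093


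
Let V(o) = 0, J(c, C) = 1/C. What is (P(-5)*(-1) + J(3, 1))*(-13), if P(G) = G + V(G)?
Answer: -78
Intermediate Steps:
P(G) = G (P(G) = G + 0 = G)
(P(-5)*(-1) + J(3, 1))*(-13) = (-5*(-1) + 1/1)*(-13) = (5 + 1)*(-13) = 6*(-13) = -78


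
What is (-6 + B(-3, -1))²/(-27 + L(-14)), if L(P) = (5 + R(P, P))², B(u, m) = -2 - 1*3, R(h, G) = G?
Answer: 121/54 ≈ 2.2407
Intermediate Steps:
B(u, m) = -5 (B(u, m) = -2 - 3 = -5)
L(P) = (5 + P)²
(-6 + B(-3, -1))²/(-27 + L(-14)) = (-6 - 5)²/(-27 + (5 - 14)²) = (-11)²/(-27 + (-9)²) = 121/(-27 + 81) = 121/54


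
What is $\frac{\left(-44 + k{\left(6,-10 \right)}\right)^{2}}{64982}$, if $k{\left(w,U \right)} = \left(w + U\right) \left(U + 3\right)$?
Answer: $\frac{128}{32491} \approx 0.0039396$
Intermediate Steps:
$k{\left(w,U \right)} = \left(3 + U\right) \left(U + w\right)$ ($k{\left(w,U \right)} = \left(U + w\right) \left(3 + U\right) = \left(3 + U\right) \left(U + w\right)$)
$\frac{\left(-44 + k{\left(6,-10 \right)}\right)^{2}}{64982} = \frac{\left(-44 + \left(\left(-10\right)^{2} + 3 \left(-10\right) + 3 \cdot 6 - 60\right)\right)^{2}}{64982} = \left(-44 + \left(100 - 30 + 18 - 60\right)\right)^{2} \cdot \frac{1}{64982} = \left(-44 + 28\right)^{2} \cdot \frac{1}{64982} = \left(-16\right)^{2} \cdot \frac{1}{64982} = 256 \cdot \frac{1}{64982} = \frac{128}{32491}$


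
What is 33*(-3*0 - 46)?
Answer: -1518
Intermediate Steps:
33*(-3*0 - 46) = 33*(0 - 46) = 33*(-46) = -1518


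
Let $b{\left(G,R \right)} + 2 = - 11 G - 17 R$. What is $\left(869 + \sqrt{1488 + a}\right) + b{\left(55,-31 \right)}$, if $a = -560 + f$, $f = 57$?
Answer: $789 + \sqrt{985} \approx 820.38$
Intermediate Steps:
$a = -503$ ($a = -560 + 57 = -503$)
$b{\left(G,R \right)} = -2 - 17 R - 11 G$ ($b{\left(G,R \right)} = -2 - \left(11 G + 17 R\right) = -2 - 17 R - 11 G$)
$\left(869 + \sqrt{1488 + a}\right) + b{\left(55,-31 \right)} = \left(869 + \sqrt{1488 - 503}\right) - 80 = \left(869 + \sqrt{985}\right) - 80 = 789 + \sqrt{985}$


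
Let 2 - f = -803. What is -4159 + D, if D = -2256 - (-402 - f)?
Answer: -5208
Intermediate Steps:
f = 805 (f = 2 - 1*(-803) = 2 + 803 = 805)
D = -1049 (D = -2256 - (-402 - 1*805) = -2256 - (-402 - 805) = -2256 - 1*(-1207) = -2256 + 1207 = -1049)
-4159 + D = -4159 - 1049 = -5208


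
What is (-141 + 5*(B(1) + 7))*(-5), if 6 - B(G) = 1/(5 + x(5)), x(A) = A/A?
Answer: 2305/6 ≈ 384.17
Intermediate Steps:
x(A) = 1
B(G) = 35/6 (B(G) = 6 - 1/(5 + 1) = 6 - 1/6 = 6 - 1*⅙ = 6 - ⅙ = 35/6)
(-141 + 5*(B(1) + 7))*(-5) = (-141 + 5*(35/6 + 7))*(-5) = (-141 + 5*(77/6))*(-5) = (-141 + 385/6)*(-5) = -461/6*(-5) = 2305/6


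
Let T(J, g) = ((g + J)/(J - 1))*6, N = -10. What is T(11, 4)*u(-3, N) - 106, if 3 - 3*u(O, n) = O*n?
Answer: -187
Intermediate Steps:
T(J, g) = 6*(J + g)/(-1 + J) (T(J, g) = ((J + g)/(-1 + J))*6 = 6*(J + g)/(-1 + J))
u(O, n) = 1 - O*n/3
T(11, 4)*u(-3, N) - 106 = (6*(11 + 4)/(-1 + 11))*(1 - ⅓*(-3)*(-10)) - 106 = (6*15/10)*(1 - 10) - 106 = (6*(⅒)*15)*(-9) - 106 = 9*(-9) - 106 = -81 - 106 = -187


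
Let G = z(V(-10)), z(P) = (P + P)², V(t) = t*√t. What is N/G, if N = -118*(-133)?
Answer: -7847/2000 ≈ -3.9235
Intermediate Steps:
V(t) = t^(3/2)
z(P) = 4*P² (z(P) = (2*P)² = 4*P²)
N = 15694
G = -4000 (G = 4*((-10)^(3/2))² = 4*(-10*I*√10)² = 4*(-1000) = -4000)
N/G = 15694/(-4000) = 15694*(-1/4000) = -7847/2000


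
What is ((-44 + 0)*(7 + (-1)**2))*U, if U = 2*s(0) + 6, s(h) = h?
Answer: -2112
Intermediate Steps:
U = 6 (U = 2*0 + 6 = 0 + 6 = 6)
((-44 + 0)*(7 + (-1)**2))*U = ((-44 + 0)*(7 + (-1)**2))*6 = -44*(7 + 1)*6 = -44*8*6 = -352*6 = -2112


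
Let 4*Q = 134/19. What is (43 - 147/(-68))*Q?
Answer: 205757/2584 ≈ 79.627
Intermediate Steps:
Q = 67/38 (Q = (134/19)/4 = (134*(1/19))/4 = (1/4)*(134/19) = 67/38 ≈ 1.7632)
(43 - 147/(-68))*Q = (43 - 147/(-68))*(67/38) = (43 - 147*(-1/68))*(67/38) = (43 + 147/68)*(67/38) = (3071/68)*(67/38) = 205757/2584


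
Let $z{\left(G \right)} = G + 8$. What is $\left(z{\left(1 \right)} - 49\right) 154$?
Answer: $-6160$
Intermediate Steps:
$z{\left(G \right)} = 8 + G$
$\left(z{\left(1 \right)} - 49\right) 154 = \left(\left(8 + 1\right) - 49\right) 154 = \left(9 - 49\right) 154 = \left(-40\right) 154 = -6160$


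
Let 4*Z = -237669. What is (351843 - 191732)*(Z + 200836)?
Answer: 90570789925/4 ≈ 2.2643e+10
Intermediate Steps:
Z = -237669/4 (Z = (¼)*(-237669) = -237669/4 ≈ -59417.)
(351843 - 191732)*(Z + 200836) = (351843 - 191732)*(-237669/4 + 200836) = 160111*(565675/4) = 90570789925/4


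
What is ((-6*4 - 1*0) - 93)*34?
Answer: -3978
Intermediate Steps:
((-6*4 - 1*0) - 93)*34 = ((-24 + 0) - 93)*34 = (-24 - 93)*34 = -117*34 = -3978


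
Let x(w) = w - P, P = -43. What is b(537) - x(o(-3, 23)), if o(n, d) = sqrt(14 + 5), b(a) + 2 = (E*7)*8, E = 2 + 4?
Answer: 291 - sqrt(19) ≈ 286.64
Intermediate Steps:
E = 6
b(a) = 334 (b(a) = -2 + (6*7)*8 = -2 + 42*8 = -2 + 336 = 334)
o(n, d) = sqrt(19)
x(w) = 43 + w (x(w) = w - 1*(-43) = w + 43 = 43 + w)
b(537) - x(o(-3, 23)) = 334 - (43 + sqrt(19)) = 334 + (-43 - sqrt(19)) = 291 - sqrt(19)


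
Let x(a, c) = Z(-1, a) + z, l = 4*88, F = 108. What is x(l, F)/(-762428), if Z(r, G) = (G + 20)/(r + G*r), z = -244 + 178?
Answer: 11835/134568542 ≈ 8.7948e-5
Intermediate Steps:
z = -66
l = 352
Z(r, G) = (20 + G)/(r + G*r)
x(a, c) = -66 - (20 + a)/(1 + a) (x(a, c) = (20 + a)/((-1)*(1 + a)) - 66 = -(20 + a)/(1 + a) - 66 = -66 - (20 + a)/(1 + a))
x(l, F)/(-762428) = ((-86 - 67*352)/(1 + 352))/(-762428) = ((-86 - 23584)/353)*(-1/762428) = ((1/353)*(-23670))*(-1/762428) = -23670/353*(-1/762428) = 11835/134568542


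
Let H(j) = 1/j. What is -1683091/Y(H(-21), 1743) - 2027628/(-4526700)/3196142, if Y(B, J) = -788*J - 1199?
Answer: 2029243580557263277/1657406719982143850 ≈ 1.2243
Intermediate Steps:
Y(B, J) = -1199 - 788*J
-1683091/Y(H(-21), 1743) - 2027628/(-4526700)/3196142 = -1683091/(-1199 - 788*1743) - 2027628/(-4526700)/3196142 = -1683091/(-1199 - 1373484) - 2027628*(-1/4526700)*(1/3196142) = -1683091/(-1374683) + (168969/377225)*(1/3196142) = -1683091*(-1/1374683) + 168969/1205664665950 = 1683091/1374683 + 168969/1205664665950 = 2029243580557263277/1657406719982143850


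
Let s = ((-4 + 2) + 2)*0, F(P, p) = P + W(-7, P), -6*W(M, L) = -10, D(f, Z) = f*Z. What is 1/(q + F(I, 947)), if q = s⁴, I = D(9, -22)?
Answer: -3/589 ≈ -0.0050934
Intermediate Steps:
D(f, Z) = Z*f
I = -198 (I = -22*9 = -198)
W(M, L) = 5/3 (W(M, L) = -⅙*(-10) = 5/3)
F(P, p) = 5/3 + P (F(P, p) = P + 5/3 = 5/3 + P)
s = 0 (s = (-2 + 2)*0 = 0*0 = 0)
q = 0 (q = 0⁴ = 0)
1/(q + F(I, 947)) = 1/(0 + (5/3 - 198)) = 1/(0 - 589/3) = 1/(-589/3) = -3/589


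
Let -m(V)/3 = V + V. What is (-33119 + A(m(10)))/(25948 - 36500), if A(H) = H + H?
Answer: 33239/10552 ≈ 3.1500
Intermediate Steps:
m(V) = -6*V (m(V) = -3*(V + V) = -6*V)
A(H) = 2*H
(-33119 + A(m(10)))/(25948 - 36500) = (-33119 + 2*(-6*10))/(25948 - 36500) = (-33119 + 2*(-60))/(-10552) = (-33119 - 120)*(-1/10552) = -33239*(-1/10552) = 33239/10552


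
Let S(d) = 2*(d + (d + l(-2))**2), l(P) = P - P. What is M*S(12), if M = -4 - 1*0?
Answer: -1248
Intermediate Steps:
M = -4 (M = -4 + 0 = -4)
l(P) = 0
S(d) = 2*d + 2*d**2 (S(d) = 2*(d + (d + 0)**2) = 2*(d + d**2) = 2*d + 2*d**2)
M*S(12) = -8*12*(1 + 12) = -8*12*13 = -4*312 = -1248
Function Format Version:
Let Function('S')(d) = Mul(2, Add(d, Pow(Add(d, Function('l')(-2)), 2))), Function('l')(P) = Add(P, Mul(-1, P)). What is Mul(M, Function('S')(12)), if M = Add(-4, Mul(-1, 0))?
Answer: -1248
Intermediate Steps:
M = -4 (M = Add(-4, 0) = -4)
Function('l')(P) = 0
Function('S')(d) = Add(Mul(2, d), Mul(2, Pow(d, 2))) (Function('S')(d) = Mul(2, Add(d, Pow(Add(d, 0), 2))) = Mul(2, Add(d, Pow(d, 2))) = Add(Mul(2, d), Mul(2, Pow(d, 2))))
Mul(M, Function('S')(12)) = Mul(-4, Mul(2, 12, Add(1, 12))) = Mul(-4, Mul(2, 12, 13)) = Mul(-4, 312) = -1248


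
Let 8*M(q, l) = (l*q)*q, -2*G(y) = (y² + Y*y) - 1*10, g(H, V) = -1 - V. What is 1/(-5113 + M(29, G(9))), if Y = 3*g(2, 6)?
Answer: 8/8715 ≈ 0.00091796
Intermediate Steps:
Y = -21 (Y = 3*(-1 - 1*6) = 3*(-1 - 6) = 3*(-7) = -21)
G(y) = 5 - y²/2 + 21*y/2 (G(y) = -((y² - 21*y) - 1*10)/2 = -((y² - 21*y) - 10)/2 = -(-10 + y² - 21*y)/2 = 5 - y²/2 + 21*y/2)
M(q, l) = l*q²/8 (M(q, l) = ((l*q)*q)/8 = (l*q²)/8 = l*q²/8)
1/(-5113 + M(29, G(9))) = 1/(-5113 + (⅛)*(5 - ½*9² + (21/2)*9)*29²) = 1/(-5113 + (⅛)*(5 - ½*81 + 189/2)*841) = 1/(-5113 + (⅛)*(5 - 81/2 + 189/2)*841) = 1/(-5113 + (⅛)*59*841) = 1/(-5113 + 49619/8) = 1/(8715/8) = 8/8715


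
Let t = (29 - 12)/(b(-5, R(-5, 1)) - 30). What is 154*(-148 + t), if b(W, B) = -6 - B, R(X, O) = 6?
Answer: -68563/3 ≈ -22854.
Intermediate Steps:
t = -17/42 (t = (29 - 12)/((-6 - 1*6) - 30) = 17/((-6 - 6) - 30) = 17/(-12 - 30) = 17/(-42) = 17*(-1/42) = -17/42 ≈ -0.40476)
154*(-148 + t) = 154*(-148 - 17/42) = 154*(-6233/42) = -68563/3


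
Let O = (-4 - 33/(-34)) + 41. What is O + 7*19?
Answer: 5813/34 ≈ 170.97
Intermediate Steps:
O = 1291/34 (O = (-4 - 33*(-1/34)) + 41 = (-4 + 33/34) + 41 = -103/34 + 41 = 1291/34 ≈ 37.971)
O + 7*19 = 1291/34 + 7*19 = 1291/34 + 133 = 5813/34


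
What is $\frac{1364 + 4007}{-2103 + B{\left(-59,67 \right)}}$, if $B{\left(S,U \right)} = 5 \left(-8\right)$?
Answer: $- \frac{5371}{2143} \approx -2.5063$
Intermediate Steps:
$B{\left(S,U \right)} = -40$
$\frac{1364 + 4007}{-2103 + B{\left(-59,67 \right)}} = \frac{1364 + 4007}{-2103 - 40} = \frac{5371}{-2143} = 5371 \left(- \frac{1}{2143}\right) = - \frac{5371}{2143}$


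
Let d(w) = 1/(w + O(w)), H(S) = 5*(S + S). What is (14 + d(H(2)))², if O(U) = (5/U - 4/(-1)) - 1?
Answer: 1705636/8649 ≈ 197.21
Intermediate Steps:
H(S) = 10*S (H(S) = 5*(2*S) = 10*S)
O(U) = 3 + 5/U (O(U) = (5/U - 4*(-1)) - 1 = (5/U + 4) - 1 = (4 + 5/U) - 1 = 3 + 5/U)
d(w) = 1/(3 + w + 5/w) (d(w) = 1/(w + (3 + 5/w)) = 1/(3 + w + 5/w))
(14 + d(H(2)))² = (14 + (10*2)/(5 + (10*2)² + 3*(10*2)))² = (14 + 20/(5 + 20² + 3*20))² = (14 + 20/(5 + 400 + 60))² = (14 + 20/465)² = (14 + 20*(1/465))² = (14 + 4/93)² = (1306/93)² = 1705636/8649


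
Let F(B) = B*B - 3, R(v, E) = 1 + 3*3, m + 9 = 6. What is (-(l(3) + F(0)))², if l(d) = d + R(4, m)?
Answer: 100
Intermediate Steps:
m = -3 (m = -9 + 6 = -3)
R(v, E) = 10 (R(v, E) = 1 + 9 = 10)
F(B) = -3 + B² (F(B) = B² - 3 = -3 + B²)
l(d) = 10 + d (l(d) = d + 10 = 10 + d)
(-(l(3) + F(0)))² = (-((10 + 3) + (-3 + 0²)))² = (-(13 + (-3 + 0)))² = (-(13 - 3))² = (-1*10)² = (-10)² = 100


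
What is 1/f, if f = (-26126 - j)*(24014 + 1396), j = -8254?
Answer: -1/454127520 ≈ -2.2020e-9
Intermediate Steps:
f = -454127520 (f = (-26126 - 1*(-8254))*(24014 + 1396) = (-26126 + 8254)*25410 = -17872*25410 = -454127520)
1/f = 1/(-454127520) = -1/454127520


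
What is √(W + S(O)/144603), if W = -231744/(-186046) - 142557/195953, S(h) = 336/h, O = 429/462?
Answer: √80762776568179889967018254019/393861618365943 ≈ 0.72154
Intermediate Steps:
O = 13/14 (O = 429*(1/462) = 13/14 ≈ 0.92857)
W = 9444386205/18228135919 (W = -231744*(-1/186046) - 142557*1/195953 = 115872/93023 - 142557/195953 = 9444386205/18228135919 ≈ 0.51812)
√(W + S(O)/144603) = √(9444386205/18228135919 + (336/(13/14))/144603) = √(9444386205/18228135919 + (336*(14/13))*(1/144603)) = √(9444386205/18228135919 + (4704/13)*(1/144603)) = √(9444386205/18228135919 + 1568/626613) = √(5946556890194657/11421986932612347) = √80762776568179889967018254019/393861618365943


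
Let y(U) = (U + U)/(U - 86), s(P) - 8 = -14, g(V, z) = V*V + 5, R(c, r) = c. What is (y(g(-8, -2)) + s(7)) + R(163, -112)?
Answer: 2531/17 ≈ 148.88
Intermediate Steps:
g(V, z) = 5 + V² (g(V, z) = V² + 5 = 5 + V²)
s(P) = -6 (s(P) = 8 - 14 = -6)
y(U) = 2*U/(-86 + U) (y(U) = (2*U)/(-86 + U) = 2*U/(-86 + U))
(y(g(-8, -2)) + s(7)) + R(163, -112) = (2*(5 + (-8)²)/(-86 + (5 + (-8)²)) - 6) + 163 = (2*(5 + 64)/(-86 + (5 + 64)) - 6) + 163 = (2*69/(-86 + 69) - 6) + 163 = (2*69/(-17) - 6) + 163 = (2*69*(-1/17) - 6) + 163 = (-138/17 - 6) + 163 = -240/17 + 163 = 2531/17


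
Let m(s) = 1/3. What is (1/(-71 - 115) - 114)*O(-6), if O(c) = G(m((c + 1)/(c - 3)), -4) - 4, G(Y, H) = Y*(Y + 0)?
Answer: 742175/1674 ≈ 443.35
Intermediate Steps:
m(s) = ⅓
G(Y, H) = Y² (G(Y, H) = Y*Y = Y²)
O(c) = -35/9 (O(c) = (⅓)² - 4 = ⅑ - 4 = -35/9)
(1/(-71 - 115) - 114)*O(-6) = (1/(-71 - 115) - 114)*(-35/9) = (1/(-186) - 114)*(-35/9) = (-1/186 - 114)*(-35/9) = -21205/186*(-35/9) = 742175/1674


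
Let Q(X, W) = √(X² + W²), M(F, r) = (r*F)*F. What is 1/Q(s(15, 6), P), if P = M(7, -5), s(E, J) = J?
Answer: √60061/60061 ≈ 0.0040804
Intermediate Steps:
M(F, r) = r*F² (M(F, r) = (F*r)*F = r*F²)
P = -245 (P = -5*7² = -5*49 = -245)
Q(X, W) = √(W² + X²)
1/Q(s(15, 6), P) = 1/(√((-245)² + 6²)) = 1/(√(60025 + 36)) = 1/(√60061) = √60061/60061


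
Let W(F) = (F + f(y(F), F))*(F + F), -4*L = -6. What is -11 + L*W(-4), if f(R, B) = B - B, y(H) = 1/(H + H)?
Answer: 37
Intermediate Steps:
L = 3/2 (L = -¼*(-6) = 3/2 ≈ 1.5000)
y(H) = 1/(2*H)
f(R, B) = 0
W(F) = 2*F² (W(F) = (F + 0)*(F + F) = F*(2*F) = 2*F²)
-11 + L*W(-4) = -11 + 3*(2*(-4)²)/2 = -11 + 3*(2*16)/2 = -11 + (3/2)*32 = -11 + 48 = 37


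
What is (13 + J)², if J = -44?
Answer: 961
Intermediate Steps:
(13 + J)² = (13 - 44)² = (-31)² = 961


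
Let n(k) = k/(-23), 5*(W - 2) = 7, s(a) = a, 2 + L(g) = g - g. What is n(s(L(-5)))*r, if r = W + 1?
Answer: 44/115 ≈ 0.38261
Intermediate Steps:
L(g) = -2 (L(g) = -2 + (g - g) = -2 + 0 = -2)
W = 17/5 (W = 2 + (⅕)*7 = 2 + 7/5 = 17/5 ≈ 3.4000)
n(k) = -k/23 (n(k) = k*(-1/23) = -k/23)
r = 22/5 (r = 17/5 + 1 = 22/5 ≈ 4.4000)
n(s(L(-5)))*r = -1/23*(-2)*(22/5) = (2/23)*(22/5) = 44/115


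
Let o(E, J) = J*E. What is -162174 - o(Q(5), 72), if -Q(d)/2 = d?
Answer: -161454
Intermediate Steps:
Q(d) = -2*d
o(E, J) = E*J
-162174 - o(Q(5), 72) = -162174 - (-2*5)*72 = -162174 - (-10)*72 = -162174 - 1*(-720) = -162174 + 720 = -161454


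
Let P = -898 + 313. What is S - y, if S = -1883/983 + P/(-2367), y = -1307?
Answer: 337466069/258529 ≈ 1305.3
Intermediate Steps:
P = -585
S = -431334/258529 (S = -1883/983 - 585/(-2367) = -1883*1/983 - 585*(-1/2367) = -1883/983 + 65/263 = -431334/258529 ≈ -1.6684)
S - y = -431334/258529 - 1*(-1307) = -431334/258529 + 1307 = 337466069/258529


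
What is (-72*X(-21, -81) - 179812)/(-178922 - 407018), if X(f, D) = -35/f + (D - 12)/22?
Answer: 493976/1611335 ≈ 0.30656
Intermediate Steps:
X(f, D) = -6/11 - 35/f + D/22 (X(f, D) = -35/f + (-12 + D)*(1/22) = -35/f + (-6/11 + D/22) = -6/11 - 35/f + D/22)
(-72*X(-21, -81) - 179812)/(-178922 - 407018) = (-36*(-770 - 21*(-12 - 81))/(11*(-21)) - 179812)/(-178922 - 407018) = (-36*(-1)*(-770 - 21*(-93))/(11*21) - 179812)/(-585940) = (-36*(-1)*(-770 + 1953)/(11*21) - 179812)*(-1/585940) = (-36*(-1)*1183/(11*21) - 179812)*(-1/585940) = (-72*(-169/66) - 179812)*(-1/585940) = (2028/11 - 179812)*(-1/585940) = -1975904/11*(-1/585940) = 493976/1611335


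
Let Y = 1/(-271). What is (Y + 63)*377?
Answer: 6436144/271 ≈ 23750.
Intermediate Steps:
Y = -1/271 ≈ -0.0036900
(Y + 63)*377 = (-1/271 + 63)*377 = (17072/271)*377 = 6436144/271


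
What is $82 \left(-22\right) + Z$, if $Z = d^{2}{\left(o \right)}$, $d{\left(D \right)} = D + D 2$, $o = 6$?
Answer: $-1480$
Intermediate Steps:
$d{\left(D \right)} = 3 D$ ($d{\left(D \right)} = D + 2 D = 3 D$)
$Z = 324$ ($Z = \left(3 \cdot 6\right)^{2} = 18^{2} = 324$)
$82 \left(-22\right) + Z = 82 \left(-22\right) + 324 = -1804 + 324 = -1480$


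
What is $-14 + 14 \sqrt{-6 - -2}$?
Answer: $-14 + 28 i \approx -14.0 + 28.0 i$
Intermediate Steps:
$-14 + 14 \sqrt{-6 - -2} = -14 + 14 \sqrt{-6 + \left(-2 + 4\right)} = -14 + 14 \sqrt{-6 + 2} = -14 + 14 \sqrt{-4} = -14 + 14 \cdot 2 i = -14 + 28 i$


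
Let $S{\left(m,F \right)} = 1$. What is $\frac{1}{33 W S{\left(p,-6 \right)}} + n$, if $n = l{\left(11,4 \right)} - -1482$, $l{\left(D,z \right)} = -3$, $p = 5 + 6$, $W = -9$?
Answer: $\frac{439262}{297} \approx 1479.0$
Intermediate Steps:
$p = 11$
$n = 1479$ ($n = -3 - -1482 = -3 + 1482 = 1479$)
$\frac{1}{33 W S{\left(p,-6 \right)}} + n = \frac{1}{33 \left(-9\right) 1} + 1479 = \frac{1}{\left(-297\right) 1} + 1479 = \frac{1}{-297} + 1479 = - \frac{1}{297} + 1479 = \frac{439262}{297}$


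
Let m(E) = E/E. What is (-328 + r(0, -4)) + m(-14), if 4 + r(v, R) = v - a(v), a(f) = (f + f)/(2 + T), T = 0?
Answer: -331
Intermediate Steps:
a(f) = f (a(f) = (f + f)/(2 + 0) = (2*f)/2 = (2*f)*(½) = f)
r(v, R) = -4 (r(v, R) = -4 + (v - v) = -4 + 0 = -4)
m(E) = 1
(-328 + r(0, -4)) + m(-14) = (-328 - 4) + 1 = -332 + 1 = -331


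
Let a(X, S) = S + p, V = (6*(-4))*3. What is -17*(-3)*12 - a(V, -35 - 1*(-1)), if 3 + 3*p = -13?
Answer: 1954/3 ≈ 651.33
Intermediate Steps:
p = -16/3 (p = -1 + (⅓)*(-13) = -1 - 13/3 = -16/3 ≈ -5.3333)
V = -72 (V = -24*3 = -72)
a(X, S) = -16/3 + S (a(X, S) = S - 16/3 = -16/3 + S)
-17*(-3)*12 - a(V, -35 - 1*(-1)) = -17*(-3)*12 - (-16/3 + (-35 - 1*(-1))) = 51*12 - (-16/3 + (-35 + 1)) = 612 - (-16/3 - 34) = 612 - 1*(-118/3) = 612 + 118/3 = 1954/3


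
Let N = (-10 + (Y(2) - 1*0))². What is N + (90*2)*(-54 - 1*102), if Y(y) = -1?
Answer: -27959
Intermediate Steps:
N = 121 (N = (-10 + (-1 - 1*0))² = (-10 + (-1 + 0))² = (-10 - 1)² = (-11)² = 121)
N + (90*2)*(-54 - 1*102) = 121 + (90*2)*(-54 - 1*102) = 121 + 180*(-54 - 102) = 121 + 180*(-156) = 121 - 28080 = -27959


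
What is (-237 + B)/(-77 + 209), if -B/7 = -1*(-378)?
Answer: -961/44 ≈ -21.841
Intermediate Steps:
B = -2646 (B = -(-7)*(-378) = -7*378 = -2646)
(-237 + B)/(-77 + 209) = (-237 - 2646)/(-77 + 209) = -2883/132 = -2883*1/132 = -961/44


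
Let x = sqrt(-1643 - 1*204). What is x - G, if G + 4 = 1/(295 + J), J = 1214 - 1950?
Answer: 1765/441 + I*sqrt(1847) ≈ 4.0023 + 42.977*I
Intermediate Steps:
J = -736
x = I*sqrt(1847) (x = sqrt(-1643 - 204) = sqrt(-1847) = I*sqrt(1847) ≈ 42.977*I)
G = -1765/441 (G = -4 + 1/(295 - 736) = -4 + 1/(-441) = -4 - 1/441 = -1765/441 ≈ -4.0023)
x - G = I*sqrt(1847) - 1*(-1765/441) = I*sqrt(1847) + 1765/441 = 1765/441 + I*sqrt(1847)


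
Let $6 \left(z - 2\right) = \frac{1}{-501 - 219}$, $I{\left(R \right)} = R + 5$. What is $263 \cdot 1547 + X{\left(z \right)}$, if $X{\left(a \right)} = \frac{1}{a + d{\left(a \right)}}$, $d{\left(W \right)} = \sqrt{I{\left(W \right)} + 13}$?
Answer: $\frac{121493278813619}{298611359} + \frac{51840 \sqrt{2591970}}{298611359} \approx 4.0686 \cdot 10^{5}$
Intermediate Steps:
$I{\left(R \right)} = 5 + R$
$z = \frac{8639}{4320}$ ($z = 2 + \frac{1}{6 \left(-501 - 219\right)} = 2 + \frac{1}{6 \left(-720\right)} = 2 + \frac{1}{6} \left(- \frac{1}{720}\right) = 2 - \frac{1}{4320} = \frac{8639}{4320} \approx 1.9998$)
$d{\left(W \right)} = \sqrt{18 + W}$ ($d{\left(W \right)} = \sqrt{\left(5 + W\right) + 13} = \sqrt{18 + W}$)
$X{\left(a \right)} = \frac{1}{a + \sqrt{18 + a}}$
$263 \cdot 1547 + X{\left(z \right)} = 263 \cdot 1547 + \frac{1}{\frac{8639}{4320} + \sqrt{18 + \frac{8639}{4320}}} = 406861 + \frac{1}{\frac{8639}{4320} + \sqrt{\frac{86399}{4320}}} = 406861 + \frac{1}{\frac{8639}{4320} + \frac{\sqrt{2591970}}{360}}$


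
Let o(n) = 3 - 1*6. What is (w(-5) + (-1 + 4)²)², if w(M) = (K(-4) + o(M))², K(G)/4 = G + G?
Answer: 1522756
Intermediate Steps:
o(n) = -3 (o(n) = 3 - 6 = -3)
K(G) = 8*G (K(G) = 4*(G + G) = 4*(2*G) = 8*G)
w(M) = 1225 (w(M) = (8*(-4) - 3)² = (-32 - 3)² = (-35)² = 1225)
(w(-5) + (-1 + 4)²)² = (1225 + (-1 + 4)²)² = (1225 + 3²)² = (1225 + 9)² = 1234² = 1522756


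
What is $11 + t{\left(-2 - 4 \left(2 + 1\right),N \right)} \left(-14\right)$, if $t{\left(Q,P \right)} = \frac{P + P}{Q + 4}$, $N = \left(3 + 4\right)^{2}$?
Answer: $\frac{741}{5} \approx 148.2$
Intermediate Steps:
$N = 49$ ($N = 7^{2} = 49$)
$t{\left(Q,P \right)} = \frac{2 P}{4 + Q}$
$11 + t{\left(-2 - 4 \left(2 + 1\right),N \right)} \left(-14\right) = 11 + 2 \cdot 49 \frac{1}{4 - \left(2 + 4 \left(2 + 1\right)\right)} \left(-14\right) = 11 + 2 \cdot 49 \frac{1}{4 - \left(2 + 4 \cdot 3\right)} \left(-14\right) = 11 + 2 \cdot 49 \frac{1}{4 - 14} \left(-14\right) = 11 + 2 \cdot 49 \frac{1}{-10} \left(-14\right) = 11 + 2 \cdot 49 \left(- \frac{1}{10}\right) \left(-14\right) = 11 - - \frac{686}{5} = 11 + \frac{686}{5} = \frac{741}{5}$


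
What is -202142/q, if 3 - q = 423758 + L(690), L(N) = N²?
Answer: 202142/899855 ≈ 0.22464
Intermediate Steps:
q = -899855 (q = 3 - (423758 + 690²) = 3 - (423758 + 476100) = 3 - 1*899858 = 3 - 899858 = -899855)
-202142/q = -202142/(-899855) = -202142*(-1/899855) = 202142/899855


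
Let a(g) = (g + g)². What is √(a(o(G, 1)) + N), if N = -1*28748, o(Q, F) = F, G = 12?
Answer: 2*I*√7186 ≈ 169.54*I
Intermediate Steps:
a(g) = 4*g² (a(g) = (2*g)² = 4*g²)
N = -28748
√(a(o(G, 1)) + N) = √(4*1² - 28748) = √(4*1 - 28748) = √(4 - 28748) = √(-28744) = 2*I*√7186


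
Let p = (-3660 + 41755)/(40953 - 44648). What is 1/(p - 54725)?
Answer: -739/40449394 ≈ -1.8270e-5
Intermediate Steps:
p = -7619/739 (p = 38095/(-3695) = 38095*(-1/3695) = -7619/739 ≈ -10.310)
1/(p - 54725) = 1/(-7619/739 - 54725) = 1/(-40449394/739) = -739/40449394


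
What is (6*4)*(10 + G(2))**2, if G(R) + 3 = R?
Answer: 1944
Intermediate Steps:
G(R) = -3 + R
(6*4)*(10 + G(2))**2 = (6*4)*(10 + (-3 + 2))**2 = 24*(10 - 1)**2 = 24*9**2 = 24*81 = 1944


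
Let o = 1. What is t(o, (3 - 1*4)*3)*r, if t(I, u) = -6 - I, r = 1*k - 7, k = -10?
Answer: 119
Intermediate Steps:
r = -17 (r = 1*(-10) - 7 = -10 - 7 = -17)
t(o, (3 - 1*4)*3)*r = (-6 - 1*1)*(-17) = (-6 - 1)*(-17) = -7*(-17) = 119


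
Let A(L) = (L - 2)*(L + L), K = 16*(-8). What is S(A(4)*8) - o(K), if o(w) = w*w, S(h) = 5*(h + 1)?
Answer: -15739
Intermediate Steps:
K = -128
A(L) = 2*L*(-2 + L) (A(L) = (-2 + L)*(2*L) = 2*L*(-2 + L))
S(h) = 5 + 5*h (S(h) = 5*(1 + h) = 5 + 5*h)
o(w) = w**2
S(A(4)*8) - o(K) = (5 + 5*((2*4*(-2 + 4))*8)) - 1*(-128)**2 = (5 + 5*((2*4*2)*8)) - 1*16384 = (5 + 5*(16*8)) - 16384 = (5 + 5*128) - 16384 = (5 + 640) - 16384 = 645 - 16384 = -15739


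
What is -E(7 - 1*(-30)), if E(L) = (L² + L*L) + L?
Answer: -2775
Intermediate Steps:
E(L) = L + 2*L² (E(L) = (L² + L²) + L = 2*L² + L = L + 2*L²)
-E(7 - 1*(-30)) = -(7 - 1*(-30))*(1 + 2*(7 - 1*(-30))) = -(7 + 30)*(1 + 2*(7 + 30)) = -37*(1 + 2*37) = -37*(1 + 74) = -37*75 = -1*2775 = -2775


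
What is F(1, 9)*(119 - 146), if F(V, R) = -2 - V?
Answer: 81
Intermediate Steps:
F(1, 9)*(119 - 146) = (-2 - 1*1)*(119 - 146) = (-2 - 1)*(-27) = -3*(-27) = 81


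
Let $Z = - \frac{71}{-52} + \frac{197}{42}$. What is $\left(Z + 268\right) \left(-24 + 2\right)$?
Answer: $- \frac{3291959}{546} \approx -6029.2$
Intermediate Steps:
$Z = \frac{6613}{1092}$ ($Z = \left(-71\right) \left(- \frac{1}{52}\right) + 197 \cdot \frac{1}{42} = \frac{71}{52} + \frac{197}{42} = \frac{6613}{1092} \approx 6.0559$)
$\left(Z + 268\right) \left(-24 + 2\right) = \left(\frac{6613}{1092} + 268\right) \left(-24 + 2\right) = \frac{299269}{1092} \left(-22\right) = - \frac{3291959}{546}$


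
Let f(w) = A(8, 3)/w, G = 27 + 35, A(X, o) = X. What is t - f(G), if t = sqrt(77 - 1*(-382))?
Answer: -4/31 + 3*sqrt(51) ≈ 21.295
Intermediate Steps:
G = 62
f(w) = 8/w
t = 3*sqrt(51) (t = sqrt(77 + 382) = sqrt(459) = 3*sqrt(51) ≈ 21.424)
t - f(G) = 3*sqrt(51) - 8/62 = 3*sqrt(51) - 1*4/31 = 3*sqrt(51) - 4/31 = -4/31 + 3*sqrt(51)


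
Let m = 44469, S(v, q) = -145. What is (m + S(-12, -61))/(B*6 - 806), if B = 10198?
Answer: 3166/4313 ≈ 0.73406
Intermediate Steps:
(m + S(-12, -61))/(B*6 - 806) = (44469 - 145)/(10198*6 - 806) = 44324/(61188 - 806) = 44324/60382 = 44324*(1/60382) = 3166/4313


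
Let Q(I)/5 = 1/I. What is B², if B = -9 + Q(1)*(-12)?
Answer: 4761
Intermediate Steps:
Q(I) = 5/I
B = -69 (B = -9 + (5/1)*(-12) = -9 + (5*1)*(-12) = -9 + 5*(-12) = -9 - 60 = -69)
B² = (-69)² = 4761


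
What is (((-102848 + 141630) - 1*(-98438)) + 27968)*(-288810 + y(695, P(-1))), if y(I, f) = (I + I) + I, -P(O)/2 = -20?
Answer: -47363529300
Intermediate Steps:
P(O) = 40 (P(O) = -2*(-20) = 40)
y(I, f) = 3*I (y(I, f) = 2*I + I = 3*I)
(((-102848 + 141630) - 1*(-98438)) + 27968)*(-288810 + y(695, P(-1))) = (((-102848 + 141630) - 1*(-98438)) + 27968)*(-288810 + 3*695) = ((38782 + 98438) + 27968)*(-288810 + 2085) = (137220 + 27968)*(-286725) = 165188*(-286725) = -47363529300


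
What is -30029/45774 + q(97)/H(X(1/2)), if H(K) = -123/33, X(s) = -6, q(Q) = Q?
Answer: -50072047/1876734 ≈ -26.680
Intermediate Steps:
H(K) = -41/11 (H(K) = -123*1/33 = -41/11)
-30029/45774 + q(97)/H(X(1/2)) = -30029/45774 + 97/(-41/11) = -30029*1/45774 + 97*(-11/41) = -30029/45774 - 1067/41 = -50072047/1876734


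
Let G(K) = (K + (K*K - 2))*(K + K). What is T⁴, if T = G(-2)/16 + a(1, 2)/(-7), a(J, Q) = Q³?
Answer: 4096/2401 ≈ 1.7060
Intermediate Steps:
G(K) = 2*K*(-2 + K + K²) (G(K) = (K + (K² - 2))*(2*K) = (K + (-2 + K²))*(2*K) = (-2 + K + K²)*(2*K) = 2*K*(-2 + K + K²))
T = -8/7 (T = (2*(-2)*(-2 - 2 + (-2)²))/16 + 2³/(-7) = (2*(-2)*(-2 - 2 + 4))*(1/16) + 8*(-⅐) = (2*(-2)*0)*(1/16) - 8/7 = 0*(1/16) - 8/7 = 0 - 8/7 = -8/7 ≈ -1.1429)
T⁴ = (-8/7)⁴ = 4096/2401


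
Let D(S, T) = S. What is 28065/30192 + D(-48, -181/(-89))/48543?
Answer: 151212231/162845584 ≈ 0.92856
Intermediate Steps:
28065/30192 + D(-48, -181/(-89))/48543 = 28065/30192 - 48/48543 = 28065*(1/30192) - 48*1/48543 = 9355/10064 - 16/16181 = 151212231/162845584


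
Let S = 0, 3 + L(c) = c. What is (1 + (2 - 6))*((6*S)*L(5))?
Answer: 0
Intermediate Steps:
L(c) = -3 + c
(1 + (2 - 6))*((6*S)*L(5)) = (1 + (2 - 6))*((6*0)*(-3 + 5)) = (1 - 4)*(0*2) = -3*0 = 0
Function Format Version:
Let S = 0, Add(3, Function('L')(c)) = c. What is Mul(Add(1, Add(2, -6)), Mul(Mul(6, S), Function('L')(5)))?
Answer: 0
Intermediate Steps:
Function('L')(c) = Add(-3, c)
Mul(Add(1, Add(2, -6)), Mul(Mul(6, S), Function('L')(5))) = Mul(Add(1, Add(2, -6)), Mul(Mul(6, 0), Add(-3, 5))) = Mul(Add(1, -4), Mul(0, 2)) = Mul(-3, 0) = 0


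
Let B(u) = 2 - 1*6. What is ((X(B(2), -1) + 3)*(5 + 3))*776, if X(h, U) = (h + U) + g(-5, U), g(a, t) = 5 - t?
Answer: 24832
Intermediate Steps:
B(u) = -4 (B(u) = 2 - 6 = -4)
X(h, U) = 5 + h (X(h, U) = (h + U) + (5 - U) = (U + h) + (5 - U) = 5 + h)
((X(B(2), -1) + 3)*(5 + 3))*776 = (((5 - 4) + 3)*(5 + 3))*776 = ((1 + 3)*8)*776 = (4*8)*776 = 32*776 = 24832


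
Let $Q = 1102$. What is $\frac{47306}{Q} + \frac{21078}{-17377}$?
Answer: $\frac{399404203}{9574727} \approx 41.714$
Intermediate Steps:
$\frac{47306}{Q} + \frac{21078}{-17377} = \frac{47306}{1102} + \frac{21078}{-17377} = 47306 \cdot \frac{1}{1102} + 21078 \left(- \frac{1}{17377}\right) = \frac{23653}{551} - \frac{21078}{17377} = \frac{399404203}{9574727}$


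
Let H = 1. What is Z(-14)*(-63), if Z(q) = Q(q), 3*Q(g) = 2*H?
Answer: -42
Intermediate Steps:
Q(g) = 2/3 (Q(g) = (2*1)/3 = (1/3)*2 = 2/3)
Z(q) = 2/3
Z(-14)*(-63) = (2/3)*(-63) = -42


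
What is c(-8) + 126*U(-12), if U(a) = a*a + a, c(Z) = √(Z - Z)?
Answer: 16632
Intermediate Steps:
c(Z) = 0 (c(Z) = √0 = 0)
U(a) = a + a² (U(a) = a² + a = a + a²)
c(-8) + 126*U(-12) = 0 + 126*(-12*(1 - 12)) = 0 + 126*(-12*(-11)) = 0 + 126*132 = 0 + 16632 = 16632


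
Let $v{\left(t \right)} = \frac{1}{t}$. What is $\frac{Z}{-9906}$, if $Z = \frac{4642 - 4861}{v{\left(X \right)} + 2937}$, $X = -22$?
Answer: $\frac{803}{106676063} \approx 7.5275 \cdot 10^{-6}$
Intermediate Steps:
$Z = - \frac{4818}{64613}$ ($Z = \frac{4642 - 4861}{\frac{1}{-22} + 2937} = - \frac{219}{- \frac{1}{22} + 2937} = - \frac{219}{\frac{64613}{22}} = \left(-219\right) \frac{22}{64613} = - \frac{4818}{64613} \approx -0.074567$)
$\frac{Z}{-9906} = - \frac{4818}{64613 \left(-9906\right)} = \left(- \frac{4818}{64613}\right) \left(- \frac{1}{9906}\right) = \frac{803}{106676063}$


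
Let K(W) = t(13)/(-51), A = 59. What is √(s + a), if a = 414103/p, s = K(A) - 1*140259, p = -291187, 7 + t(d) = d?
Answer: I*√20337174176633426/380783 ≈ 374.51*I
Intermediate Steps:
t(d) = -7 + d
K(W) = -2/17 (K(W) = (-7 + 13)/(-51) = 6*(-1/51) = -2/17)
s = -2384405/17 (s = -2/17 - 1*140259 = -2/17 - 140259 = -2384405/17 ≈ -1.4026e+5)
a = -414103/291187 (a = 414103/(-291187) = 414103*(-1/291187) = -414103/291187 ≈ -1.4221)
√(s + a) = √(-2384405/17 - 414103/291187) = √(-694314778486/4950179) = I*√20337174176633426/380783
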